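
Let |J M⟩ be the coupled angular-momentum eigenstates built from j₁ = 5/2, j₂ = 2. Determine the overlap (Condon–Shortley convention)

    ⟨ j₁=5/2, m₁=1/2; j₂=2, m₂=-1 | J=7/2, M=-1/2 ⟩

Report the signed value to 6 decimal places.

√[8·1!4!3!/9! · 3!2!1!3!3!4!] = √(1152/35)
  +(−1)^0/∏(0,1,2,1,2,2)! = 1/8  (running 1/8)
  +(−1)^1/∏(1,0,1,0,3,3)! = -1/36  (running 7/72)
⟨..|..⟩ = √(1152/35)·(7/72) = +0.557773

+√(14/45) = +0.557773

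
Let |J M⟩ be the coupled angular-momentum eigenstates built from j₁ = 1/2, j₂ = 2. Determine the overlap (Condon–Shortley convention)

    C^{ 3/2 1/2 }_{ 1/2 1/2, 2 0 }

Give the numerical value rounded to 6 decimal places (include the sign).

+0.632456  (= +√(2/5))

triangle: 1!·0!·3!/5! = 6/120
(j±m)!: 1!·0!·2!·2!·2!·1! = 8
prefactor² = (2J+1)·Δ·N² = 8/5
  k=0: +1/(0!·1!·0!·2!·0!·1!) = 1/2
Σ = 1/2  ⇒  CG² = 8/5·1/2² = 2/5
CG = +√(2/5) = +0.632456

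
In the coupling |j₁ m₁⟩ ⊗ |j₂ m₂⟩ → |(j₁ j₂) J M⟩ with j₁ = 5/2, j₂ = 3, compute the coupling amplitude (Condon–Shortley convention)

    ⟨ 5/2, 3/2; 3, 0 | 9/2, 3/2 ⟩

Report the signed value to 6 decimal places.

triangle: 1!·4!·5!/11! = 2880/39916800
(j±m)!: 4!·1!·3!·3!·6!·3! = 3732480
prefactor² = (2J+1)·Δ·N² = 207360/77
  k=0: +1/(0!·1!·1!·3!·3!·2!) = 1/72
  k=1: −1/(1!·0!·0!·2!·4!·3!) = -1/288
Σ = 1/96  ⇒  CG² = 207360/77·1/96² = 45/154
CG = +√(45/154) = +0.540562

+0.540562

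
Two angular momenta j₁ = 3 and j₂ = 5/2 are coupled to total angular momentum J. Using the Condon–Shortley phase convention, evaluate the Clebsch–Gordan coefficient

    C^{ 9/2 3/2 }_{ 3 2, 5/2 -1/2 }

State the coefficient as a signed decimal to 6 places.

+√(169/462) ≈ +0.604815

j₁+j₂−J=1  J+j₁−j₂=5  J−j₁+j₂=4  j₁+j₂+J+1=11
(j₁±m₁, j₂±m₂, J±M) = (5,1,2,3,6,3)
P² = 345600/77
sum k=0..1:
  [0] +1/96 = 1/96
  [1] −1/720 = -1/720
S = 13/1440
C² = P²·S² = 169/462 ; C = +0.604815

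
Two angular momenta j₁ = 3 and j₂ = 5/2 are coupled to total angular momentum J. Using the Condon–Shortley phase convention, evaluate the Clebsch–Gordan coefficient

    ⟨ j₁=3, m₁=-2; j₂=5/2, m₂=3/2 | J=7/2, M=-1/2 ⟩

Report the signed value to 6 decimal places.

+0.563436

j₁+j₂−J=2  J+j₁−j₂=4  J−j₁+j₂=3  j₁+j₂+J+1=10
(j₁±m₁, j₂±m₂, J±M) = (1,5,4,1,3,4)
P² = 9216/35
sum k=1..2:
  [1] −1/144 = -1/144
  [2] +1/24 = 1/24
S = 5/144
C² = P²·S² = 20/63 ; C = +0.563436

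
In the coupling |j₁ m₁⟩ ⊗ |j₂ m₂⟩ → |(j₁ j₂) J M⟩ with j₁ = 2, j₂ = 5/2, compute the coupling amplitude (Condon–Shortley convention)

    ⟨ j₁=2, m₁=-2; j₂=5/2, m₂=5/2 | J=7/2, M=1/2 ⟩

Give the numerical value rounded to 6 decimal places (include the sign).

-0.251976  (= −√(4/63))

√[8·1!3!4!/9! · 0!4!5!0!4!3!] = √(9216/7)
  +(−1)^1/∏(1,0,3,4,0,0)! = -1/144  (running -1/144)
⟨..|..⟩ = √(9216/7)·(-1/144) = -0.251976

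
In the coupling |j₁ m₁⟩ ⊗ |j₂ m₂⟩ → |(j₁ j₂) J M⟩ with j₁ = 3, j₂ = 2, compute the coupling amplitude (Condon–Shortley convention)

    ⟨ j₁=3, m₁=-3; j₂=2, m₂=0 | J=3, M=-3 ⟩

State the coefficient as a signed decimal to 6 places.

+0.645497  (= +√(5/12))

√[7·2!4!2!/9! · 0!6!2!2!0!6!] = √(3840)
  +(−1)^2/∏(2,0,4,0,0,2)! = 1/96  (running 1/96)
⟨..|..⟩ = √(3840)·(1/96) = +0.645497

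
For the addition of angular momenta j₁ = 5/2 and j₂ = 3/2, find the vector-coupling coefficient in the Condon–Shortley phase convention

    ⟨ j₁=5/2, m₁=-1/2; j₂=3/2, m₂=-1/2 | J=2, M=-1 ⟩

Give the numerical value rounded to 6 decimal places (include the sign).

-0.545545

j₁+j₂−J=2  J+j₁−j₂=3  J−j₁+j₂=1  j₁+j₂+J+1=7
(j₁±m₁, j₂±m₂, J±M) = (2,3,1,2,1,3)
P² = 12/7
sum k=0..1:
  [0] +1/12 = 1/12
  [1] −1/2 = -1/2
S = -5/12
C² = P²·S² = 25/84 ; C = -0.545545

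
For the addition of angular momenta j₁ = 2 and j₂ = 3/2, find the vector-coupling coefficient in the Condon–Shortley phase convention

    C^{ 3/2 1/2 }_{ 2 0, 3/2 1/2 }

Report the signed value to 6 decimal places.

j₁+j₂−J=2  J+j₁−j₂=2  J−j₁+j₂=1  j₁+j₂+J+1=6
(j₁±m₁, j₂±m₂, J±M) = (2,2,2,1,2,1)
P² = 16/45
sum k=1..2:
  [1] −1/1 = -1
  [2] +1/4 = 1/4
S = -3/4
C² = P²·S² = 1/5 ; C = -0.447214

-0.447214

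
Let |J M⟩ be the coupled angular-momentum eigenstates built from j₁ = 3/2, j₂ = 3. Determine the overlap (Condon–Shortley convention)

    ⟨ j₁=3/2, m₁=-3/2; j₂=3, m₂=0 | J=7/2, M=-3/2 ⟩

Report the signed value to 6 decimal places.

-0.690066  (= −√(10/21))

triangle: 1!·2!·5!/9! = 240/362880
(j±m)!: 0!·3!·3!·3!·2!·5! = 51840
prefactor² = (2J+1)·Δ·N² = 1920/7
  k=1: −1/(1!·0!·2!·2!·0!·3!) = -1/24
Σ = -1/24  ⇒  CG² = 1920/7·(-1/24)² = 10/21
CG = −√(10/21) = -0.690066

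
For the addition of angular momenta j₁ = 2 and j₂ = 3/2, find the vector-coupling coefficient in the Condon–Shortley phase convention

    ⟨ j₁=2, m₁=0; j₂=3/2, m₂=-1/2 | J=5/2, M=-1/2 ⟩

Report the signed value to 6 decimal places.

triangle: 1!×3!×2!/7! = 12/5040
(j±m)!: 2!×2!×1!×2!×2!×3! = 96
prefactor² = (2J+1)×Δ×N² = 48/35
  k=0: +1/(0!×1!×2!×1!×1!×1!) = 1/2
  k=1: −1/(1!×0!×1!×0!×2!×2!) = -1/4
Σ = 1/4  ⇒  CG² = 48/35×1/4² = 3/35
CG = +√(3/35) = +0.292770

+0.292770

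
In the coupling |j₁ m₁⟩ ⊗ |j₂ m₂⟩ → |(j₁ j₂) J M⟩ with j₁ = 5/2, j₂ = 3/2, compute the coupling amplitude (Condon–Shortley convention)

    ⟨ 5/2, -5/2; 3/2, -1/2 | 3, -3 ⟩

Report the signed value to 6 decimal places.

√[7·1!4!2!/8! · 0!5!1!2!0!6!] = √(1440)
  +(−1)^1/∏(1,0,4,0,0,2)! = -1/48  (running -1/48)
⟨..|..⟩ = √(1440)·(-1/48) = -0.790569

−√(5/8) = -0.790569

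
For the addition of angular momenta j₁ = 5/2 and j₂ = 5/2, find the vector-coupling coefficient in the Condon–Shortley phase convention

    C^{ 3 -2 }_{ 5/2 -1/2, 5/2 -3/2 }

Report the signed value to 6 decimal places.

−√(1/12) = -0.288675

√[7·2!3!3!/9! · 2!3!1!4!1!5!] = √(48)
  +(−1)^0/∏(0,2,3,1,0,2)! = 1/24  (running 1/24)
  +(−1)^1/∏(1,1,2,0,1,3)! = -1/12  (running -1/24)
⟨..|..⟩ = √(48)·(-1/24) = -0.288675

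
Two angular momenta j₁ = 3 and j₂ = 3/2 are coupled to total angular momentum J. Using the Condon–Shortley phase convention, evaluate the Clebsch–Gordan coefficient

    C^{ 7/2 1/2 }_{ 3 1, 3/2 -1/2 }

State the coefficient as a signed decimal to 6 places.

j₁+j₂−J=1  J+j₁−j₂=5  J−j₁+j₂=2  j₁+j₂+J+1=9
(j₁±m₁, j₂±m₂, J±M) = (4,2,1,2,4,3)
P² = 512/7
sum k=0..1:
  [0] +1/12 = 1/12
  [1] −1/48 = -1/48
S = 1/16
C² = P²·S² = 2/7 ; C = +0.534522

+0.534522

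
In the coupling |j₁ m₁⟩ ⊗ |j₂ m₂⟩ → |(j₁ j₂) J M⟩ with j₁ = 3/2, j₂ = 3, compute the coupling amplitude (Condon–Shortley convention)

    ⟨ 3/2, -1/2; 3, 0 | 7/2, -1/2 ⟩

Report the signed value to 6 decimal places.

-0.308607

j₁+j₂−J=1  J+j₁−j₂=2  J−j₁+j₂=5  j₁+j₂+J+1=9
(j₁±m₁, j₂±m₂, J±M) = (1,2,3,3,3,4)
P² = 384/7
sum k=0..1:
  [0] +1/24 = 1/24
  [1] −1/12 = -1/12
S = -1/24
C² = P²·S² = 2/21 ; C = -0.308607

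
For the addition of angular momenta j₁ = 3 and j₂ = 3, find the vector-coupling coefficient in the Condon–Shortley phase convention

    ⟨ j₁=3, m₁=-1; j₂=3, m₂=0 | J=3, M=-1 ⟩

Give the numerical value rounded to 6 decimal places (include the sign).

triangle: 3!×3!×3!/10! = 216/3628800
(j±m)!: 2!×4!×3!×3!×2!×4! = 82944
prefactor² = (2J+1)×Δ×N² = 864/25
  k=1: −1/(1!×2!×3!×2!×0!×1!) = -1/24
  k=2: +1/(2!×1!×2!×1!×1!×2!) = 1/8
  k=3: −1/(3!×0!×1!×0!×2!×3!) = -1/72
Σ = 5/72  ⇒  CG² = 864/25×5/72² = 1/6
CG = +√(1/6) = +0.408248

+√(1/6) ≈ +0.408248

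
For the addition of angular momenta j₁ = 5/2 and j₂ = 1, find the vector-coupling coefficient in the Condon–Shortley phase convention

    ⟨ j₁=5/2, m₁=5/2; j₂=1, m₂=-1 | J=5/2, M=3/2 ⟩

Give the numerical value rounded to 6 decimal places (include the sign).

+0.534522

j₁+j₂−J=1  J+j₁−j₂=4  J−j₁+j₂=1  j₁+j₂+J+1=7
(j₁±m₁, j₂±m₂, J±M) = (5,0,0,2,4,1)
P² = 1152/7
sum k=0..0:
  [0] +1/24 = 1/24
S = 1/24
C² = P²·S² = 2/7 ; C = +0.534522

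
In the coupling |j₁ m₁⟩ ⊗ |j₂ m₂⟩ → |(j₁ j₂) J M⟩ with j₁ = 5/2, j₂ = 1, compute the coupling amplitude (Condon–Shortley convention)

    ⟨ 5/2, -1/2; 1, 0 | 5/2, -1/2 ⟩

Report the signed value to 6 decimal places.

triangle: 1!*4!*1!/7! = 24/5040
(j±m)!: 2!*3!*1!*1!*2!*3! = 144
prefactor² = (2J+1)*Δ*N² = 144/35
  k=0: +1/(0!*1!*3!*1!*1!*0!) = 1/6
  k=1: −1/(1!*0!*2!*0!*2!*1!) = -1/4
Σ = -1/12  ⇒  CG² = 144/35*(-1/12)² = 1/35
CG = −√(1/35) = -0.169031

-0.169031  (= −√(1/35))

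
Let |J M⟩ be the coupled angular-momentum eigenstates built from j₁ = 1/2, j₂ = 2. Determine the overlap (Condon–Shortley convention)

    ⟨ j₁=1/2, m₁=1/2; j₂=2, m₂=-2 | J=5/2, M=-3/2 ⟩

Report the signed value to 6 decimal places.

j₁+j₂−J=0  J+j₁−j₂=1  J−j₁+j₂=4  j₁+j₂+J+1=6
(j₁±m₁, j₂±m₂, J±M) = (1,0,0,4,1,4)
P² = 576/5
sum k=0..0:
  [0] +1/24 = 1/24
S = 1/24
C² = P²·S² = 1/5 ; C = +0.447214

+0.447214  (= +√(1/5))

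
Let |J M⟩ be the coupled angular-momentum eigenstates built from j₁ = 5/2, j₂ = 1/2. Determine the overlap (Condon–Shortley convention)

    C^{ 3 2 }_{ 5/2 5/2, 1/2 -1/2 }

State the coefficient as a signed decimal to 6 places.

j₁+j₂−J=0  J+j₁−j₂=5  J−j₁+j₂=1  j₁+j₂+J+1=7
(j₁±m₁, j₂±m₂, J±M) = (5,0,0,1,5,1)
P² = 2400
sum k=0..0:
  [0] +1/120 = 1/120
S = 1/120
C² = P²·S² = 1/6 ; C = +0.408248

+0.408248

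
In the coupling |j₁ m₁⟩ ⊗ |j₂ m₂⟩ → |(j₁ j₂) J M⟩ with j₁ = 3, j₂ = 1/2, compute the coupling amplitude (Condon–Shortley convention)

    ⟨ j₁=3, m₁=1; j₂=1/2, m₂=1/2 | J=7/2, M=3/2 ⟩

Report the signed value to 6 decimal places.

+√(5/7) ≈ +0.845154

triangle: 0!×6!×1!/8! = 720/40320
(j±m)!: 4!×2!×1!×0!×5!×2! = 11520
prefactor² = (2J+1)×Δ×N² = 11520/7
  k=0: +1/(0!×0!×2!×1!×4!×0!) = 1/48
Σ = 1/48  ⇒  CG² = 11520/7×1/48² = 5/7
CG = +√(5/7) = +0.845154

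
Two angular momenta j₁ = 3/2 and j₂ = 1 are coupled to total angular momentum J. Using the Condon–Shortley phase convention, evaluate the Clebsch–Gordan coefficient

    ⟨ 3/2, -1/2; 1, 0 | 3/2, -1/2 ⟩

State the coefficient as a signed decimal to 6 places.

√[4·1!2!1!/5! · 1!2!1!1!1!2!] = √(4/15)
  +(−1)^0/∏(0,1,2,1,0,0)! = 1/2  (running 1/2)
  +(−1)^1/∏(1,0,1,0,1,1)! = -1  (running -1/2)
⟨..|..⟩ = √(4/15)·(-1/2) = -0.258199

−√(1/15) ≈ -0.258199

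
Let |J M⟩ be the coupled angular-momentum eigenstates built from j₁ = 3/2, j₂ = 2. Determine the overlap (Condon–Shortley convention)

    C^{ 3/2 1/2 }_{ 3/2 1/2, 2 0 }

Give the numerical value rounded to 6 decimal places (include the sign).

-0.447214

√[4·2!1!2!/6! · 2!1!2!2!2!1!] = √(16/45)
  +(−1)^0/∏(0,2,1,2,0,0)! = 1/4  (running 1/4)
  +(−1)^1/∏(1,1,0,1,1,1)! = -1  (running -3/4)
⟨..|..⟩ = √(16/45)·(-3/4) = -0.447214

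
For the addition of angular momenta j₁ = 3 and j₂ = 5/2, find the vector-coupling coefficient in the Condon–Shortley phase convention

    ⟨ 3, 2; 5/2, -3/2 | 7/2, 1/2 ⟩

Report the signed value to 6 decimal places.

+0.563436

triangle: 2!*4!*3!/10! = 288/3628800
(j±m)!: 5!*1!*1!*4!*4!*3! = 414720
prefactor² = (2J+1)*Δ*N² = 9216/35
  k=0: +1/(0!*2!*1!*1!*3!*2!) = 1/24
  k=1: −1/(1!*1!*0!*0!*4!*3!) = -1/144
Σ = 5/144  ⇒  CG² = 9216/35*5/144² = 20/63
CG = +√(20/63) = +0.563436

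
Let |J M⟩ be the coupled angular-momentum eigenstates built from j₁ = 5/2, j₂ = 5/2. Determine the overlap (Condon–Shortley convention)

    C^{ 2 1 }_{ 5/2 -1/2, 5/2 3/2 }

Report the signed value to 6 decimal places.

+√(1/7) ≈ +0.377964

triangle: 3!*2!*2!/8! = 24/40320
(j±m)!: 2!*3!*4!*1!*3!*1! = 1728
prefactor² = (2J+1)*Δ*N² = 36/7
  k=2: +1/(2!*1!*1!*2!*1!*0!) = 1/4
  k=3: −1/(3!*0!*0!*1!*2!*1!) = -1/12
Σ = 1/6  ⇒  CG² = 36/7*1/6² = 1/7
CG = +√(1/7) = +0.377964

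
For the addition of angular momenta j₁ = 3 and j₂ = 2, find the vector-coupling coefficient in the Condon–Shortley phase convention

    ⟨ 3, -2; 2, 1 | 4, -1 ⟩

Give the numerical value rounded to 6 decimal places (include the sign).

√[9·1!5!3!/10! · 1!5!3!1!3!5!] = √(6480/7)
  +(−1)^0/∏(0,1,5,3,0,0)! = 1/720  (running 1/720)
  +(−1)^1/∏(1,0,4,2,1,1)! = -1/48  (running -7/360)
⟨..|..⟩ = √(6480/7)·(-7/360) = -0.591608

-0.591608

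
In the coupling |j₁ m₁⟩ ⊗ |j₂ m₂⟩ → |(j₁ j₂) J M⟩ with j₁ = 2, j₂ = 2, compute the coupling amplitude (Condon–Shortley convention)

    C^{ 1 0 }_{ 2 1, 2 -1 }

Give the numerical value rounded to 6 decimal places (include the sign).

j₁+j₂−J=3  J+j₁−j₂=1  J−j₁+j₂=1  j₁+j₂+J+1=6
(j₁±m₁, j₂±m₂, J±M) = (3,1,1,3,1,1)
P² = 9/10
sum k=0..1:
  [0] +1/6 = 1/6
  [1] −1/2 = -1/2
S = -1/3
C² = P²·S² = 1/10 ; C = -0.316228

-0.316228  (= −√(1/10))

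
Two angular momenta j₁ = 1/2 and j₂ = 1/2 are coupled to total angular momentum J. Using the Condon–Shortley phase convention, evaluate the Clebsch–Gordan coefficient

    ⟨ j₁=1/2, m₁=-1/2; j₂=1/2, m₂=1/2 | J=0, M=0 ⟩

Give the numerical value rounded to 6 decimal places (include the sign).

−√(1/2) ≈ -0.707107

j₁+j₂−J=1  J+j₁−j₂=0  J−j₁+j₂=0  j₁+j₂+J+1=2
(j₁±m₁, j₂±m₂, J±M) = (0,1,1,0,0,0)
P² = 1/2
sum k=1..1:
  [1] −1/1 = -1
S = -1
C² = P²·S² = 1/2 ; C = -0.707107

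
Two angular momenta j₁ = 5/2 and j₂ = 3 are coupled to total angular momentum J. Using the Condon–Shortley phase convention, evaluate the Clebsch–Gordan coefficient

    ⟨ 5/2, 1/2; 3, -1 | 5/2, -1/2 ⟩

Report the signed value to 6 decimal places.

-0.478091  (= −√(8/35))

j₁+j₂−J=3  J+j₁−j₂=2  J−j₁+j₂=3  j₁+j₂+J+1=9
(j₁±m₁, j₂±m₂, J±M) = (3,2,2,4,2,3)
P² = 288/35
sum k=0..2:
  [0] +1/24 = 1/24
  [1] −1/4 = -1/4
  [2] +1/24 = 1/24
S = -1/6
C² = P²·S² = 8/35 ; C = -0.478091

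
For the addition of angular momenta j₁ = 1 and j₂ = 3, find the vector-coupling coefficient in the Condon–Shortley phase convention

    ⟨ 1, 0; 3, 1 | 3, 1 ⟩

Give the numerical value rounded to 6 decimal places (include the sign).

-0.288675

√[7·1!1!5!/8! · 1!1!4!2!4!2!] = √(48)
  +(−1)^0/∏(0,1,1,4,0,1)! = 1/24  (running 1/24)
  +(−1)^1/∏(1,0,0,3,1,2)! = -1/12  (running -1/24)
⟨..|..⟩ = √(48)·(-1/24) = -0.288675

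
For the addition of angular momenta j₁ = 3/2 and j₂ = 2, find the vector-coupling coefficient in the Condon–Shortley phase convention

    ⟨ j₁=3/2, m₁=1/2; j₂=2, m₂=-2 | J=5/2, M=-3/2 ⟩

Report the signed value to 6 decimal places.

+0.676123

j₁+j₂−J=1  J+j₁−j₂=2  J−j₁+j₂=3  j₁+j₂+J+1=7
(j₁±m₁, j₂±m₂, J±M) = (2,1,0,4,1,4)
P² = 576/35
sum k=0..0:
  [0] +1/6 = 1/6
S = 1/6
C² = P²·S² = 16/35 ; C = +0.676123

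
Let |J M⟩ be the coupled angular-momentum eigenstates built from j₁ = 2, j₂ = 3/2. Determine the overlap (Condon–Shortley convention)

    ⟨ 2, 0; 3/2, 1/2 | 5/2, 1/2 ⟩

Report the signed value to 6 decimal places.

triangle: 1!·3!·2!/7! = 12/5040
(j±m)!: 2!·2!·2!·1!·3!·2! = 96
prefactor² = (2J+1)·Δ·N² = 48/35
  k=0: +1/(0!·1!·2!·2!·1!·0!) = 1/4
  k=1: −1/(1!·0!·1!·1!·2!·1!) = -1/2
Σ = -1/4  ⇒  CG² = 48/35·(-1/4)² = 3/35
CG = −√(3/35) = -0.292770

-0.292770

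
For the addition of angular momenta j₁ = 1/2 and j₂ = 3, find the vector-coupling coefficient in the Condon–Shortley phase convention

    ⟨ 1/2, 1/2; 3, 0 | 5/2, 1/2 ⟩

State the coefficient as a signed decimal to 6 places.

+0.654654

√[6·1!0!5!/7! · 1!0!3!3!3!2!] = √(432/7)
  +(−1)^0/∏(0,1,0,3,0,2)! = 1/12  (running 1/12)
⟨..|..⟩ = √(432/7)·(1/12) = +0.654654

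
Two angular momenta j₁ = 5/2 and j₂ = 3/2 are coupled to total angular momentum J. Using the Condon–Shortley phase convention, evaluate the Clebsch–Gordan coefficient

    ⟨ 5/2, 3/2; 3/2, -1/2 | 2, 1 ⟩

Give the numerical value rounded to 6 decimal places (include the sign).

+0.154303

j₁+j₂−J=2  J+j₁−j₂=3  J−j₁+j₂=1  j₁+j₂+J+1=7
(j₁±m₁, j₂±m₂, J±M) = (4,1,1,2,3,1)
P² = 24/7
sum k=0..1:
  [0] +1/4 = 1/4
  [1] −1/6 = -1/6
S = 1/12
C² = P²·S² = 1/42 ; C = +0.154303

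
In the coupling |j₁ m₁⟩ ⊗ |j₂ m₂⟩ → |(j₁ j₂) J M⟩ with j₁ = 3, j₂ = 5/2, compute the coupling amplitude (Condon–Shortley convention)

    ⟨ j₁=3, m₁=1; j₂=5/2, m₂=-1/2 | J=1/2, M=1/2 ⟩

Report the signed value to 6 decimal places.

+√(4/21) = +0.436436

√[2·5!1!0!/7! · 4!2!2!3!1!0!] = √(192/7)
  +(−1)^2/∏(2,3,0,0,1,0)! = 1/12  (running 1/12)
⟨..|..⟩ = √(192/7)·(1/12) = +0.436436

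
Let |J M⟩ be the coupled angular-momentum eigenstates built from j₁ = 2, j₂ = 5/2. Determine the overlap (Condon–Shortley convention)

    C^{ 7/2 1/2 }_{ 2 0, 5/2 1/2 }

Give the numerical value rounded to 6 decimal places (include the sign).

triangle: 1!*3!*4!/9! = 144/362880
(j±m)!: 2!*2!*3!*2!*4!*3! = 6912
prefactor² = (2J+1)*Δ*N² = 768/35
  k=0: +1/(0!*1!*2!*3!*1!*1!) = 1/12
  k=1: −1/(1!*0!*1!*2!*2!*2!) = -1/8
Σ = -1/24  ⇒  CG² = 768/35*(-1/24)² = 4/105
CG = −√(4/105) = -0.195180

−√(4/105) = -0.195180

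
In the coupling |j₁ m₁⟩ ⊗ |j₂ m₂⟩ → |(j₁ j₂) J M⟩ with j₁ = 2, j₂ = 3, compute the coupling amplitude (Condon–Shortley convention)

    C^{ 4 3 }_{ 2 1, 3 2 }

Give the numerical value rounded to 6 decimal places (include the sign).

triangle: 1!*3!*5!/10! = 720/3628800
(j±m)!: 3!*1!*5!*1!*7!*1! = 3628800
prefactor² = (2J+1)*Δ*N² = 6480
  k=0: +1/(0!*1!*1!*5!*2!*0!) = 1/240
  k=1: −1/(1!*0!*0!*4!*3!*1!) = -1/144
Σ = -1/360  ⇒  CG² = 6480*(-1/360)² = 1/20
CG = −√(1/20) = -0.223607

-0.223607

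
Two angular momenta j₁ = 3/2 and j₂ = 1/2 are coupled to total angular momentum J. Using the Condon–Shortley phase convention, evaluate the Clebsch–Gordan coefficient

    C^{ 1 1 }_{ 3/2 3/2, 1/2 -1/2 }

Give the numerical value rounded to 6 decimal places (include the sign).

triangle: 1!·2!·0!/4! = 2/24
(j±m)!: 3!·0!·0!·1!·2!·0! = 12
prefactor² = (2J+1)·Δ·N² = 3
  k=0: +1/(0!·1!·0!·0!·2!·0!) = 1/2
Σ = 1/2  ⇒  CG² = 3·1/2² = 3/4
CG = +√(3/4) = +0.866025

+√(3/4) ≈ +0.866025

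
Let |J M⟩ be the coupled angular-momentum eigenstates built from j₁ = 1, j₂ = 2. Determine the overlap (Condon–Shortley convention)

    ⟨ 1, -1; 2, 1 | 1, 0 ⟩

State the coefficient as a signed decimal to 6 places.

j₁+j₂−J=2  J+j₁−j₂=0  J−j₁+j₂=2  j₁+j₂+J+1=5
(j₁±m₁, j₂±m₂, J±M) = (0,2,3,1,1,1)
P² = 6/5
sum k=2..2:
  [2] +1/2 = 1/2
S = 1/2
C² = P²·S² = 3/10 ; C = +0.547723

+0.547723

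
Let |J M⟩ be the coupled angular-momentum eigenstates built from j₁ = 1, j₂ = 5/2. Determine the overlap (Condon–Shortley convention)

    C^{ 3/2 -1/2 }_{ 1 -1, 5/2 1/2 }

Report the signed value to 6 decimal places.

triangle: 2!·0!·3!/6! = 12/720
(j±m)!: 0!·2!·3!·2!·1!·2! = 48
prefactor² = (2J+1)·Δ·N² = 16/5
  k=2: +1/(2!·0!·0!·1!·0!·2!) = 1/4
Σ = 1/4  ⇒  CG² = 16/5·1/4² = 1/5
CG = +√(1/5) = +0.447214

+0.447214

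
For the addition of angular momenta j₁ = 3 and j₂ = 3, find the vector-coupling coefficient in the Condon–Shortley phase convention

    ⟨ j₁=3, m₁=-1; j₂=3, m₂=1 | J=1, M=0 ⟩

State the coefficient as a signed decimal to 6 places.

-0.188982  (= −√(1/28))

√[3·5!1!1!/8! · 2!4!4!2!1!1!] = √(144/7)
  +(−1)^3/∏(3,2,1,1,0,0)! = -1/12  (running -1/12)
  +(−1)^4/∏(4,1,0,0,1,1)! = 1/24  (running -1/24)
⟨..|..⟩ = √(144/7)·(-1/24) = -0.188982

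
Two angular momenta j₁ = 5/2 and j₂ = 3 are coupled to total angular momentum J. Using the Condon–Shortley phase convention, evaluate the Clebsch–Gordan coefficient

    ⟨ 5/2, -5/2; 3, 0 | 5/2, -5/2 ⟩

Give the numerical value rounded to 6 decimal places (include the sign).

−√(5/42) ≈ -0.345033

j₁+j₂−J=3  J+j₁−j₂=2  J−j₁+j₂=3  j₁+j₂+J+1=9
(j₁±m₁, j₂±m₂, J±M) = (0,5,3,3,0,5)
P² = 4320/7
sum k=3..3:
  [3] −1/72 = -1/72
S = -1/72
C² = P²·S² = 5/42 ; C = -0.345033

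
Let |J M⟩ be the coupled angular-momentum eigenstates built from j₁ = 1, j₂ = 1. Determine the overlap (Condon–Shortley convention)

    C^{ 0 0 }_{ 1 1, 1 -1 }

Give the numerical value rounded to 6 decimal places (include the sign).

√[1·2!0!0!/3! · 2!0!0!2!0!0!] = √(4/3)
  +(−1)^0/∏(0,2,0,0,0,0)! = 1/2  (running 1/2)
⟨..|..⟩ = √(4/3)·(1/2) = +0.577350

+0.577350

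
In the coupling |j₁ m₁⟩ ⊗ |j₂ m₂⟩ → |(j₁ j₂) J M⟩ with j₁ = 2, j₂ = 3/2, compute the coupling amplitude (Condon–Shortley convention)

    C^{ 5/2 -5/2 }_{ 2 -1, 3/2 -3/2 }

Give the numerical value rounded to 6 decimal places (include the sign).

triangle: 1!*3!*2!/7! = 12/5040
(j±m)!: 1!*3!*0!*3!*0!*5! = 4320
prefactor² = (2J+1)*Δ*N² = 432/7
  k=0: +1/(0!*1!*3!*0!*0!*2!) = 1/12
Σ = 1/12  ⇒  CG² = 432/7*1/12² = 3/7
CG = +√(3/7) = +0.654654

+√(3/7) = +0.654654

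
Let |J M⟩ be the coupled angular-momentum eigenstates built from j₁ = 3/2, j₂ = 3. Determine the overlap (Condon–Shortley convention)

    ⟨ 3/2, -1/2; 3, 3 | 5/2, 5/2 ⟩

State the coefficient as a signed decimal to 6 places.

+0.731925  (= +√(15/28))

triangle: 2!*1!*4!/8! = 48/40320
(j±m)!: 1!*2!*6!*0!*5!*0! = 172800
prefactor² = (2J+1)*Δ*N² = 8640/7
  k=2: +1/(2!*0!*0!*4!*1!*0!) = 1/48
Σ = 1/48  ⇒  CG² = 8640/7*1/48² = 15/28
CG = +√(15/28) = +0.731925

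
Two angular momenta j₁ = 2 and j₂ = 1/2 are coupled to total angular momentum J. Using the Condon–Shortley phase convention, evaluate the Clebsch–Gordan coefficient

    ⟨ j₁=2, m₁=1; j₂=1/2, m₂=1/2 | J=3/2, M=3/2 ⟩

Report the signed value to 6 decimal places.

√[4·1!3!0!/5! · 3!1!1!0!3!0!] = √(36/5)
  +(−1)^1/∏(1,0,0,0,3,0)! = -1/6  (running -1/6)
⟨..|..⟩ = √(36/5)·(-1/6) = -0.447214

-0.447214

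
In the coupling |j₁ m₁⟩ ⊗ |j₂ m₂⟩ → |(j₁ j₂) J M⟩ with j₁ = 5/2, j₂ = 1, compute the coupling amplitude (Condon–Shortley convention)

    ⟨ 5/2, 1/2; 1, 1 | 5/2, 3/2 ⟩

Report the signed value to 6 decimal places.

−√(16/35) ≈ -0.676123

j₁+j₂−J=1  J+j₁−j₂=4  J−j₁+j₂=1  j₁+j₂+J+1=7
(j₁±m₁, j₂±m₂, J±M) = (3,2,2,0,4,1)
P² = 576/35
sum k=1..1:
  [1] −1/6 = -1/6
S = -1/6
C² = P²·S² = 16/35 ; C = -0.676123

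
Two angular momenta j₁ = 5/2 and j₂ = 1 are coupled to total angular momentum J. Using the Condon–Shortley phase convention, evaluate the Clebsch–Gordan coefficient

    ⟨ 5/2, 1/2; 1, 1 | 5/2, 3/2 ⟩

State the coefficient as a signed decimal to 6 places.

√[6·1!4!1!/7! · 3!2!2!0!4!1!] = √(576/35)
  +(−1)^1/∏(1,0,1,1,3,0)! = -1/6  (running -1/6)
⟨..|..⟩ = √(576/35)·(-1/6) = -0.676123

−√(16/35) = -0.676123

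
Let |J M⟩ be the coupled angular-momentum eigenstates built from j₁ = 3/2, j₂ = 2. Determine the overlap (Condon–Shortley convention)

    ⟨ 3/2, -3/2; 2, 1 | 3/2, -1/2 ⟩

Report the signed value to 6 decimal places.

+√(2/5) ≈ +0.632456

√[4·2!1!2!/6! · 0!3!3!1!1!2!] = √(8/5)
  +(−1)^2/∏(2,0,1,1,0,1)! = 1/2  (running 1/2)
⟨..|..⟩ = √(8/5)·(1/2) = +0.632456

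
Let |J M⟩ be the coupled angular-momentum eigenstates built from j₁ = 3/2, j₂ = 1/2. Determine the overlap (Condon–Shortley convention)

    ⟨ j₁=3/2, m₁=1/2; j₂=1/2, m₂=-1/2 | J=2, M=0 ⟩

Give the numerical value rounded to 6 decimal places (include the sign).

+0.707107  (= +√(1/2))

j₁+j₂−J=0  J+j₁−j₂=3  J−j₁+j₂=1  j₁+j₂+J+1=5
(j₁±m₁, j₂±m₂, J±M) = (2,1,0,1,2,2)
P² = 2
sum k=0..0:
  [0] +1/2 = 1/2
S = 1/2
C² = P²·S² = 1/2 ; C = +0.707107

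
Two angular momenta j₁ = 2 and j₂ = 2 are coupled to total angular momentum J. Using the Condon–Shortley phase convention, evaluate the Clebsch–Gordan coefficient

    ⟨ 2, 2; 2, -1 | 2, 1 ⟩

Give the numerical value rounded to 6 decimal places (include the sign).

j₁+j₂−J=2  J+j₁−j₂=2  J−j₁+j₂=2  j₁+j₂+J+1=7
(j₁±m₁, j₂±m₂, J±M) = (4,0,1,3,3,1)
P² = 48/7
sum k=0..0:
  [0] +1/4 = 1/4
S = 1/4
C² = P²·S² = 3/7 ; C = +0.654654

+0.654654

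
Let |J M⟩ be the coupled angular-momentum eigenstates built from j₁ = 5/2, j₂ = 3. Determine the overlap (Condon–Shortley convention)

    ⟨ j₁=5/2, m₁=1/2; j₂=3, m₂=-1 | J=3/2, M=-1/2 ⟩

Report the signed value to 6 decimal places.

-0.097590

√[4·4!1!2!/8! · 3!2!2!4!1!2!] = √(192/35)
  +(−1)^1/∏(1,3,1,1,0,1)! = -1/6  (running -1/6)
  +(−1)^2/∏(2,2,0,0,1,2)! = 1/8  (running -1/24)
⟨..|..⟩ = √(192/35)·(-1/24) = -0.097590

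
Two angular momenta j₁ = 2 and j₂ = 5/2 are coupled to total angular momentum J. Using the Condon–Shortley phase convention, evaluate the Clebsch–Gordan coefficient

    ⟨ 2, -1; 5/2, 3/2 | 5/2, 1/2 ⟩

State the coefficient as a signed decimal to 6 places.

√[6·2!2!3!/8! · 1!3!4!1!3!2!] = √(216/35)
  +(−1)^1/∏(1,1,2,3,0,0)! = -1/12  (running -1/12)
  +(−1)^2/∏(2,0,1,2,1,1)! = 1/4  (running 1/6)
⟨..|..⟩ = √(216/35)·(1/6) = +0.414039

+0.414039  (= +√(6/35))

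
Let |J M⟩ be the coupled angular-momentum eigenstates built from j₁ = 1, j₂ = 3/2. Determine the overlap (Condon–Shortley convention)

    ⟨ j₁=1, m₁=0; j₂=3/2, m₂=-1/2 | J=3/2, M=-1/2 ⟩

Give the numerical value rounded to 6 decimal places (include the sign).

j₁+j₂−J=1  J+j₁−j₂=1  J−j₁+j₂=2  j₁+j₂+J+1=5
(j₁±m₁, j₂±m₂, J±M) = (1,1,1,2,1,2)
P² = 4/15
sum k=0..1:
  [0] +1/1 = 1
  [1] −1/2 = -1/2
S = 1/2
C² = P²·S² = 1/15 ; C = +0.258199

+√(1/15) ≈ +0.258199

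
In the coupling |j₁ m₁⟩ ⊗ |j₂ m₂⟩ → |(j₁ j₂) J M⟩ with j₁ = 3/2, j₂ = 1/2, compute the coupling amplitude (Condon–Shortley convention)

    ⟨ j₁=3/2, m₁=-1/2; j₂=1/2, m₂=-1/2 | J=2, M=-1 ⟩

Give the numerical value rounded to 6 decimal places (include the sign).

+√(3/4) ≈ +0.866025

j₁+j₂−J=0  J+j₁−j₂=3  J−j₁+j₂=1  j₁+j₂+J+1=5
(j₁±m₁, j₂±m₂, J±M) = (1,2,0,1,1,3)
P² = 3
sum k=0..0:
  [0] +1/2 = 1/2
S = 1/2
C² = P²·S² = 3/4 ; C = +0.866025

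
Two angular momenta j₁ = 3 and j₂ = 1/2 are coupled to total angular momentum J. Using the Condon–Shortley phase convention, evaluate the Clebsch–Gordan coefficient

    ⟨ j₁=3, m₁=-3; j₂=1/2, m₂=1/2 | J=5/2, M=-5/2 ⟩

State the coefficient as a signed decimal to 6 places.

-0.925820

j₁+j₂−J=1  J+j₁−j₂=5  J−j₁+j₂=0  j₁+j₂+J+1=7
(j₁±m₁, j₂±m₂, J±M) = (0,6,1,0,0,5)
P² = 86400/7
sum k=1..1:
  [1] −1/120 = -1/120
S = -1/120
C² = P²·S² = 6/7 ; C = -0.925820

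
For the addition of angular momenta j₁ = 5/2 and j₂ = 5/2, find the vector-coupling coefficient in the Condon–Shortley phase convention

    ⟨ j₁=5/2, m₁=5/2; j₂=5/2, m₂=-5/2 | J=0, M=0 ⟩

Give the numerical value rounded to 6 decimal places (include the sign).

+0.408248  (= +√(1/6))

j₁+j₂−J=5  J+j₁−j₂=0  J−j₁+j₂=0  j₁+j₂+J+1=6
(j₁±m₁, j₂±m₂, J±M) = (5,0,0,5,0,0)
P² = 2400
sum k=0..0:
  [0] +1/120 = 1/120
S = 1/120
C² = P²·S² = 1/6 ; C = +0.408248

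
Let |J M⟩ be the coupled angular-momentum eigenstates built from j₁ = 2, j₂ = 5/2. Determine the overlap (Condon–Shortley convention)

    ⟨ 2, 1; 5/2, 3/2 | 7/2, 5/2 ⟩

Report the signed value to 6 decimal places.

-0.125988  (= −√(1/63))

j₁+j₂−J=1  J+j₁−j₂=3  J−j₁+j₂=4  j₁+j₂+J+1=9
(j₁±m₁, j₂±m₂, J±M) = (3,1,4,1,6,1)
P² = 2304/7
sum k=0..1:
  [0] +1/48 = 1/48
  [1] −1/36 = -1/36
S = -1/144
C² = P²·S² = 1/63 ; C = -0.125988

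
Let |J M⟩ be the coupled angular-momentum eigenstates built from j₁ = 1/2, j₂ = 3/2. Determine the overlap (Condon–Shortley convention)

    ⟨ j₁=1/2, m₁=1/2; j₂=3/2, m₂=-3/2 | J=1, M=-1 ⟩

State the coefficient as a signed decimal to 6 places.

j₁+j₂−J=1  J+j₁−j₂=0  J−j₁+j₂=2  j₁+j₂+J+1=4
(j₁±m₁, j₂±m₂, J±M) = (1,0,0,3,0,2)
P² = 3
sum k=0..0:
  [0] +1/2 = 1/2
S = 1/2
C² = P²·S² = 3/4 ; C = +0.866025

+0.866025  (= +√(3/4))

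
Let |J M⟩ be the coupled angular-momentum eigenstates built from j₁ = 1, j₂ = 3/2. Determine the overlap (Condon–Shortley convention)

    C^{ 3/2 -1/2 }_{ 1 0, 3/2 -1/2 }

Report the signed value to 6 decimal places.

+0.258199  (= +√(1/15))

j₁+j₂−J=1  J+j₁−j₂=1  J−j₁+j₂=2  j₁+j₂+J+1=5
(j₁±m₁, j₂±m₂, J±M) = (1,1,1,2,1,2)
P² = 4/15
sum k=0..1:
  [0] +1/1 = 1
  [1] −1/2 = -1/2
S = 1/2
C² = P²·S² = 1/15 ; C = +0.258199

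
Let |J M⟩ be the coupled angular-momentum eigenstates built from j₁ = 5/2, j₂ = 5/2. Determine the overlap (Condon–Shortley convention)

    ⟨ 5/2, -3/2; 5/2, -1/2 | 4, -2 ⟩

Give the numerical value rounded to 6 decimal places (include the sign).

triangle: 1!×4!×4!/10! = 576/3628800
(j±m)!: 1!×4!×2!×3!×2!×6! = 414720
prefactor² = (2J+1)×Δ×N² = 20736/35
  k=0: +1/(0!×1!×4!×2!×0!×2!) = 1/96
  k=1: −1/(1!×0!×3!×1!×1!×3!) = -1/36
Σ = -5/288  ⇒  CG² = 20736/35×(-5/288)² = 5/28
CG = −√(5/28) = -0.422577

-0.422577  (= −√(5/28))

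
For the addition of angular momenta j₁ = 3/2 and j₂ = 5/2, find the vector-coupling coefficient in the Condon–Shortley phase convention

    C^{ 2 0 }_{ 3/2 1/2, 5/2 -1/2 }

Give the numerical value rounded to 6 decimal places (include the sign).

−√(1/14) = -0.267261

triangle: 2!*1!*3!/7! = 12/5040
(j±m)!: 2!*1!*2!*3!*2!*2! = 96
prefactor² = (2J+1)*Δ*N² = 8/7
  k=0: +1/(0!*2!*1!*2!*0!*1!) = 1/4
  k=1: −1/(1!*1!*0!*1!*1!*2!) = -1/2
Σ = -1/4  ⇒  CG² = 8/7*(-1/4)² = 1/14
CG = −√(1/14) = -0.267261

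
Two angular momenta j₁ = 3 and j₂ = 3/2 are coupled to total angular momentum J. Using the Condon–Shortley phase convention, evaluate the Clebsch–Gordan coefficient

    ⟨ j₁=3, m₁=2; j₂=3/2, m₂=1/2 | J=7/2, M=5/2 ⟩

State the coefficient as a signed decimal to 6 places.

+0.377964

√[8·1!5!2!/9! · 5!1!2!1!6!1!] = √(6400/7)
  +(−1)^0/∏(0,1,1,2,4,0)! = 1/48  (running 1/48)
  +(−1)^1/∏(1,0,0,1,5,1)! = -1/120  (running 1/80)
⟨..|..⟩ = √(6400/7)·(1/80) = +0.377964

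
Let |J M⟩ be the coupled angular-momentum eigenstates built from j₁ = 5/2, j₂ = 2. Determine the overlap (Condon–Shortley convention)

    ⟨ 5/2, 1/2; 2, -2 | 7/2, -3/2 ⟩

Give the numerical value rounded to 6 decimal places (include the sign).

triangle: 1!·4!·3!/9! = 144/362880
(j±m)!: 3!·2!·0!·4!·2!·5! = 69120
prefactor² = (2J+1)·Δ·N² = 1536/7
  k=0: +1/(0!·1!·2!·0!·2!·3!) = 1/24
Σ = 1/24  ⇒  CG² = 1536/7·1/24² = 8/21
CG = +√(8/21) = +0.617213

+√(8/21) ≈ +0.617213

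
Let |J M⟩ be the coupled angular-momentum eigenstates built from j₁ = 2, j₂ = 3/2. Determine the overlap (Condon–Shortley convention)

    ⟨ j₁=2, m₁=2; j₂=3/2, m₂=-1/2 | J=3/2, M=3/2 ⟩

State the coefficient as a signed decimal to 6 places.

triangle: 2!·2!·1!/6! = 4/720
(j±m)!: 4!·0!·1!·2!·3!·0! = 288
prefactor² = (2J+1)·Δ·N² = 32/5
  k=0: +1/(0!·2!·0!·1!·2!·0!) = 1/4
Σ = 1/4  ⇒  CG² = 32/5·1/4² = 2/5
CG = +√(2/5) = +0.632456

+√(2/5) = +0.632456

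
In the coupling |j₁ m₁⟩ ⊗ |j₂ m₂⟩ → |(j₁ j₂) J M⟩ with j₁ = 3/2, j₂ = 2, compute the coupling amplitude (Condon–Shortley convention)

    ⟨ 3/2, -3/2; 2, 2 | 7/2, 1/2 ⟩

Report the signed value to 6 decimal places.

triangle: 0!×3!×4!/8! = 144/40320
(j±m)!: 0!×3!×4!×0!×4!×3! = 20736
prefactor² = (2J+1)×Δ×N² = 20736/35
  k=0: +1/(0!×0!×3!×4!×0!×0!) = 1/144
Σ = 1/144  ⇒  CG² = 20736/35×1/144² = 1/35
CG = +√(1/35) = +0.169031

+0.169031  (= +√(1/35))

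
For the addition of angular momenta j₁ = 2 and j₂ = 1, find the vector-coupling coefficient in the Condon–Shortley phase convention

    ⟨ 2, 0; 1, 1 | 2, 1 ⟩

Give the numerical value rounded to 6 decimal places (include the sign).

triangle: 1!×3!×1!/6! = 6/720
(j±m)!: 2!×2!×2!×0!×3!×1! = 48
prefactor² = (2J+1)×Δ×N² = 2
  k=1: −1/(1!×0!×1!×1!×2!×0!) = -1/2
Σ = -1/2  ⇒  CG² = 2×(-1/2)² = 1/2
CG = −√(1/2) = -0.707107

-0.707107  (= −√(1/2))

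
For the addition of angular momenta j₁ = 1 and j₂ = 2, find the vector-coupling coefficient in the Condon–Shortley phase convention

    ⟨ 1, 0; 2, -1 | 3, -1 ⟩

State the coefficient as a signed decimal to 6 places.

j₁+j₂−J=0  J+j₁−j₂=2  J−j₁+j₂=4  j₁+j₂+J+1=7
(j₁±m₁, j₂±m₂, J±M) = (1,1,1,3,2,4)
P² = 96/5
sum k=0..0:
  [0] +1/6 = 1/6
S = 1/6
C² = P²·S² = 8/15 ; C = +0.730297

+0.730297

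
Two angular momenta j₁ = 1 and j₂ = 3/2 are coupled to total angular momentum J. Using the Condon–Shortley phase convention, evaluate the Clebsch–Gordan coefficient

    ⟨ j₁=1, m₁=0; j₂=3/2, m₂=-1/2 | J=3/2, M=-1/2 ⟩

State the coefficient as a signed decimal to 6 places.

+0.258199

j₁+j₂−J=1  J+j₁−j₂=1  J−j₁+j₂=2  j₁+j₂+J+1=5
(j₁±m₁, j₂±m₂, J±M) = (1,1,1,2,1,2)
P² = 4/15
sum k=0..1:
  [0] +1/1 = 1
  [1] −1/2 = -1/2
S = 1/2
C² = P²·S² = 1/15 ; C = +0.258199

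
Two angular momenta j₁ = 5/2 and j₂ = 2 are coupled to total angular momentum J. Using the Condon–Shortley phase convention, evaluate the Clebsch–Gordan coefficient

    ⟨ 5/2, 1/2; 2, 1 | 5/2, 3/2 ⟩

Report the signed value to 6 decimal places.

√[6·2!3!2!/8! · 3!2!3!1!4!1!] = √(216/35)
  +(−1)^1/∏(1,1,1,2,2,0)! = -1/4  (running -1/4)
  +(−1)^2/∏(2,0,0,1,3,1)! = 1/12  (running -1/6)
⟨..|..⟩ = √(216/35)·(-1/6) = -0.414039

-0.414039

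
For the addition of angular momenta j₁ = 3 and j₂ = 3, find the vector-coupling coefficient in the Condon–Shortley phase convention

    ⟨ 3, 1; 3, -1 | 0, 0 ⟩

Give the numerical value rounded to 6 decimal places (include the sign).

j₁+j₂−J=6  J+j₁−j₂=0  J−j₁+j₂=0  j₁+j₂+J+1=7
(j₁±m₁, j₂±m₂, J±M) = (4,2,2,4,0,0)
P² = 2304/7
sum k=2..2:
  [2] +1/48 = 1/48
S = 1/48
C² = P²·S² = 1/7 ; C = +0.377964

+0.377964  (= +√(1/7))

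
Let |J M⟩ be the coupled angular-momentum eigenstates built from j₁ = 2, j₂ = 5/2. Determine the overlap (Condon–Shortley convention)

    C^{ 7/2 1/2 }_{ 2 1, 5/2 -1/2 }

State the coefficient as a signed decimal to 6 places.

√[8·1!3!4!/9! · 3!1!2!3!4!3!] = √(1152/35)
  +(−1)^0/∏(0,1,1,2,2,2)! = 1/8  (running 1/8)
  +(−1)^1/∏(1,0,0,1,3,3)! = -1/36  (running 7/72)
⟨..|..⟩ = √(1152/35)·(7/72) = +0.557773

+0.557773  (= +√(14/45))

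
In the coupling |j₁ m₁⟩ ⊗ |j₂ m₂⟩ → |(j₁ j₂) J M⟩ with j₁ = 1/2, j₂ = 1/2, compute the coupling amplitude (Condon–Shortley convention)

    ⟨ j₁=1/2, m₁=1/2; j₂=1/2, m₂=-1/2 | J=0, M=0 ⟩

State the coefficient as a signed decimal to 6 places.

+0.707107

√[1·1!0!0!/2! · 1!0!0!1!0!0!] = √(1/2)
  +(−1)^0/∏(0,1,0,0,0,0)! = 1  (running 1)
⟨..|..⟩ = √(1/2)·(1) = +0.707107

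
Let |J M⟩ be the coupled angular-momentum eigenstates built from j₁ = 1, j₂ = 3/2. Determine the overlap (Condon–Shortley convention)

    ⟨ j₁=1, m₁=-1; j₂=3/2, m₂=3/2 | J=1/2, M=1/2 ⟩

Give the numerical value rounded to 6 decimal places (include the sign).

j₁+j₂−J=2  J+j₁−j₂=0  J−j₁+j₂=1  j₁+j₂+J+1=4
(j₁±m₁, j₂±m₂, J±M) = (0,2,3,0,1,0)
P² = 2
sum k=2..2:
  [2] +1/2 = 1/2
S = 1/2
C² = P²·S² = 1/2 ; C = +0.707107

+0.707107  (= +√(1/2))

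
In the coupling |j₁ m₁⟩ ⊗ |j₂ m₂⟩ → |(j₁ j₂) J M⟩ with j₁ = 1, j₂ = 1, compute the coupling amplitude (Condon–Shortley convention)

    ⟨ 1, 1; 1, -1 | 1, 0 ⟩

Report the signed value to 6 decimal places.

j₁+j₂−J=1  J+j₁−j₂=1  J−j₁+j₂=1  j₁+j₂+J+1=4
(j₁±m₁, j₂±m₂, J±M) = (2,0,0,2,1,1)
P² = 1/2
sum k=0..0:
  [0] +1/1 = 1
S = 1
C² = P²·S² = 1/2 ; C = +0.707107

+√(1/2) ≈ +0.707107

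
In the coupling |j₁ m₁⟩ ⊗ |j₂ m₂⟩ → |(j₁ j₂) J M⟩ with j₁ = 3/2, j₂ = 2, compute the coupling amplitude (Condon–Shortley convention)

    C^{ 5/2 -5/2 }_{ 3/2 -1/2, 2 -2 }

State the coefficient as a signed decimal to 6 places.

+√(4/7) = +0.755929

j₁+j₂−J=1  J+j₁−j₂=2  J−j₁+j₂=3  j₁+j₂+J+1=7
(j₁±m₁, j₂±m₂, J±M) = (1,2,0,4,0,5)
P² = 576/7
sum k=0..0:
  [0] +1/12 = 1/12
S = 1/12
C² = P²·S² = 4/7 ; C = +0.755929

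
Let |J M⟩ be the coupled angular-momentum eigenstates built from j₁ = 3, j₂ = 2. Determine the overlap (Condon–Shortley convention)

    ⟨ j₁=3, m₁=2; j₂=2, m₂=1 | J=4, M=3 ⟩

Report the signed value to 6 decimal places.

+0.223607

triangle: 1!*5!*3!/10! = 720/3628800
(j±m)!: 5!*1!*3!*1!*7!*1! = 3628800
prefactor² = (2J+1)*Δ*N² = 6480
  k=0: +1/(0!*1!*1!*3!*4!*0!) = 1/144
  k=1: −1/(1!*0!*0!*2!*5!*1!) = -1/240
Σ = 1/360  ⇒  CG² = 6480*1/360² = 1/20
CG = +√(1/20) = +0.223607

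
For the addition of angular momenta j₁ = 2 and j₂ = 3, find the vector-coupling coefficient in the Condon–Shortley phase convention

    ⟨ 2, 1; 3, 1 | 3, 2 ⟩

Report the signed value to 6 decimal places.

triangle: 2!×2!×4!/9! = 96/362880
(j±m)!: 3!×1!×4!×2!×5!×1! = 34560
prefactor² = (2J+1)×Δ×N² = 64
  k=0: +1/(0!×2!×1!×4!×1!×0!) = 1/48
  k=1: −1/(1!×1!×0!×3!×2!×1!) = -1/12
Σ = -1/16  ⇒  CG² = 64×(-1/16)² = 1/4
CG = −√(1/4) = -0.500000

-0.500000  (= −√(1/4))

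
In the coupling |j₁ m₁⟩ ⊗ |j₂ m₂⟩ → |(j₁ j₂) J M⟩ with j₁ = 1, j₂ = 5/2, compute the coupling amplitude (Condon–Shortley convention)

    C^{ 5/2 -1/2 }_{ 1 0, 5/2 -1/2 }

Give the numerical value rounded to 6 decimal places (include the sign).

triangle: 1!·1!·4!/7! = 24/5040
(j±m)!: 1!·1!·2!·3!·2!·3! = 144
prefactor² = (2J+1)·Δ·N² = 144/35
  k=0: +1/(0!·1!·1!·2!·0!·2!) = 1/4
  k=1: −1/(1!·0!·0!·1!·1!·3!) = -1/6
Σ = 1/12  ⇒  CG² = 144/35·1/12² = 1/35
CG = +√(1/35) = +0.169031

+0.169031  (= +√(1/35))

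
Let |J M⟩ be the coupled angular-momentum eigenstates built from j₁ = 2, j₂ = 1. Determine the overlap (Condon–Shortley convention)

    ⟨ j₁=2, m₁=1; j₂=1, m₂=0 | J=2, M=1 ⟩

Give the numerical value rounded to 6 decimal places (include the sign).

+0.408248  (= +√(1/6))

j₁+j₂−J=1  J+j₁−j₂=3  J−j₁+j₂=1  j₁+j₂+J+1=6
(j₁±m₁, j₂±m₂, J±M) = (3,1,1,1,3,1)
P² = 3/2
sum k=0..1:
  [0] +1/2 = 1/2
  [1] −1/6 = -1/6
S = 1/3
C² = P²·S² = 1/6 ; C = +0.408248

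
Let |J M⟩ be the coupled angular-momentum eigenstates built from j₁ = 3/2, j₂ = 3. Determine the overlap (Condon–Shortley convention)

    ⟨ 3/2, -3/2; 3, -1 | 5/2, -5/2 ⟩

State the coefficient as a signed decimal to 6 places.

+0.327327

√[6·2!1!4!/8! · 0!3!2!4!0!5!] = √(1728/7)
  +(−1)^2/∏(2,0,1,0,0,4)! = 1/48  (running 1/48)
⟨..|..⟩ = √(1728/7)·(1/48) = +0.327327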